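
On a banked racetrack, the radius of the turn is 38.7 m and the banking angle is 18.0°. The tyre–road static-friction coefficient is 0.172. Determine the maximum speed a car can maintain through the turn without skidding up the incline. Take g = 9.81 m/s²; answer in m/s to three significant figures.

At the maximum speed, friction acts down the slope at its limiting value f = μN. Radially (horizontal, toward centre): N sinθ + μN cosθ = mv²/r. Vertically: N cosθ − μN sinθ = mg.
Dividing: v² = r g (sinθ + μcosθ)/(cosθ − μsinθ).
sinθ + μcosθ = 0.3090 + 0.172×0.9511 = 0.4726; cosθ − μsinθ = 0.9511 − 0.172×0.3090 = 0.8979.
v² = 38.7 × 9.81 × 0.4726/0.8979 = 199.8 m²/s², so v = 14.14 m/s.

14.1 m/s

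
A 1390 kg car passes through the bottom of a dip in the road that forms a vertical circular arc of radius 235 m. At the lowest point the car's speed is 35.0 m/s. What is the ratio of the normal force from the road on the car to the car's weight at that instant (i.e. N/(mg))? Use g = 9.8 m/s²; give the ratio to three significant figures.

At the bottom, N − mg = mv²/r, so N = m(v²/r + g) and N/(mg) = v²/(rg) + 1 = (35.0)²/(235 × 9.8) + 1 = 0.5319 + 1 = 1.532.

1.53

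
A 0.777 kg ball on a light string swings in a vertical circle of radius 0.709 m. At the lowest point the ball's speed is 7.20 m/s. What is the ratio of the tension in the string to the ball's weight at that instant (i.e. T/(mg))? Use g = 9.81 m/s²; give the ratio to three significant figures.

8.45

At the bottom, T − mg = mv²/r, so T = m(v²/r + g) and T/(mg) = v²/(rg) + 1 = (7.20)²/(0.709 × 9.81) + 1 = 7.453 + 1 = 8.453.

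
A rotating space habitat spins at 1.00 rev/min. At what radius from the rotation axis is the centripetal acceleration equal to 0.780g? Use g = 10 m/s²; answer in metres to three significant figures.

711 m

ω = 1.00 rev/min × 2π/60 = 0.1047 rad/s.
a_c = ω²r = 0.780g ⇒ r = 0.780 × 10.0 / (0.1047)² = 7.800/0.01097 = 711.3 m.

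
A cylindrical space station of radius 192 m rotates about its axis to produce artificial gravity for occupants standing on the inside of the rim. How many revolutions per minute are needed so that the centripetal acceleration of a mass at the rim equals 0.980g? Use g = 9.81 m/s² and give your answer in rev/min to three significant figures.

2.14 rev/min

Require ω²r = 0.980g, so ω = √(0.980 × 9.81/192) = 0.2238 rad/s.
In rev/min: ω × 60/(2π) = 0.2238 × 60/(2π) = 2.137 rev/min.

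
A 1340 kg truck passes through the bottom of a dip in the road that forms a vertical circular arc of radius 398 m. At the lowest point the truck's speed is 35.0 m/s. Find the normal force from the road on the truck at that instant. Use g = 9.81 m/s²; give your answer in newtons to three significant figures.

At the lowest point, N points up (toward the centre) and the weight mg points down (away from the centre), so the net inward force is N − mg = mv²/r.
N = m(v²/r + g) = 1340 × ((35.0)²/398 + 9.81) = 1340 × (3.078 + 9.81) = 1340 × 12.89 = 17270 N.

17300 N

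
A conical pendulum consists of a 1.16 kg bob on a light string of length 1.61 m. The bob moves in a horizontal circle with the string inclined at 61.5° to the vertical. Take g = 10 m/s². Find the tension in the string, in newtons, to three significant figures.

Vertically the bob has no acceleration, so T cosθ = mg.
T = mg/cosθ = 1.16 × 10.0 / cos 61.5° = 11.60/0.4772 = 24.31 N.

24.3 N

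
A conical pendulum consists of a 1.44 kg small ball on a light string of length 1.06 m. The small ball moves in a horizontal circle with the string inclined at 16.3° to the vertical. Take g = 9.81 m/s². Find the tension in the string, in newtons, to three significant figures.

Vertically the bob has no acceleration, so T cosθ = mg.
T = mg/cosθ = 1.44 × 9.81 / cos 16.3° = 14.13/0.9598 = 14.72 N.

14.7 N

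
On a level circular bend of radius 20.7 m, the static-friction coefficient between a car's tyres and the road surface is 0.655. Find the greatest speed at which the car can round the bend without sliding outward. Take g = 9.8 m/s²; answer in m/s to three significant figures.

Friction provides the centripetal force on a flat curve. At maximum speed it is at its limiting value: μ_s m g = m v²/r.
Mass cancels: v_max = √(μ_s g r) = √(0.655 × 9.8 × 20.7) = √132.9 = 11.53 m/s.

11.5 m/s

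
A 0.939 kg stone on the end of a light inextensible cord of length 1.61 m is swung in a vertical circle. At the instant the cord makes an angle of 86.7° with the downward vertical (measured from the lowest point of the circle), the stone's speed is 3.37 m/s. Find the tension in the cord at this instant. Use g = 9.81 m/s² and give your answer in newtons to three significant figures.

7.15 N

Take the radial direction toward the centre of the circle as positive. The component of the weight along the string toward the centre is −mg cos φ (φ measured from the bottom), so Newton's second law along the string gives T − mg cos φ = m v²/r.
cos 86.7° = 0.05756, so T = m(v²/r + g cos φ) = 0.939 × ((3.37)²/1.61 + 9.81 × 0.05756) = 0.939 × (7.054 + (0.5647)) = 0.939 × 7.619 = 7.154 N.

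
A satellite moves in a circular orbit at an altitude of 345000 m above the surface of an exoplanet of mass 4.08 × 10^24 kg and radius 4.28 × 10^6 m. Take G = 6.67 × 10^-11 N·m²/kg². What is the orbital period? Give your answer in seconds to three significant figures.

3790 s

r = R + h = 4.28 × 10^6 + 345000 = 4.625 × 10^6 m. Gravity provides the centripetal force: G M m / r² = m v² / r ⇒ v = √(GM/r) = 7671 m/s.
T = 2πr/v = 2π × 4.625 × 10^6 / 7671 = 3788 s.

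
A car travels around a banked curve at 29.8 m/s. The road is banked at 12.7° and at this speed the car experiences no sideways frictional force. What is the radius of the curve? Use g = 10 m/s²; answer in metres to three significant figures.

394 m

Frictionless banking: tanθ = v²/(rg), so r = v²/(g tanθ).
r = (29.8)²/(10.0 × tan 12.7°) = 888.0/(10.0 × 0.2254) = 888.0/2.254 = 394.1 m.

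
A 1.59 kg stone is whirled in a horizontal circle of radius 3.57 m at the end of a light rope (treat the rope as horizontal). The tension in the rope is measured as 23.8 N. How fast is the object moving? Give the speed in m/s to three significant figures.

T = m v²/r ⇒ v = √(T r / m) = √(23.8 × 3.57 / 1.59) = √53.44 = 7.310 m/s.

7.31 m/s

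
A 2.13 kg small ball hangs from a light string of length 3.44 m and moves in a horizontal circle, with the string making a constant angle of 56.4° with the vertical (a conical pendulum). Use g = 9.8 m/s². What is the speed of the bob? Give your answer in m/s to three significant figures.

6.50 m/s

The radius of the circle is r = L sinθ = 3.44 × sin 56.4° = 2.865 m.
Horizontally T sinθ = mv²/r and vertically T cosθ = mg, so tanθ = v²/(rg).
v = √(r g tanθ) = √(2.865 × 9.8 × 1.505) = √42.26 = 6.501 m/s.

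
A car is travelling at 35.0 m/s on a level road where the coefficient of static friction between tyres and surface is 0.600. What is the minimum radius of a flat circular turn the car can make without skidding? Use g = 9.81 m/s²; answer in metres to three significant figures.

208 m

At the limit, μ_s m g = m v²/r, so r_min = v²/(μ_s g) = (35.0)²/(0.600 × 9.81) = 1225/5.886 = 208.1 m.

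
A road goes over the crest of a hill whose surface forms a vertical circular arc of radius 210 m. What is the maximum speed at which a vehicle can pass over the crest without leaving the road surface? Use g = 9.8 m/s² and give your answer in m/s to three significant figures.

At the crest the centre of the circle is below the vehicle, so the net downward (centripetal) force is mg − N = mv²/r.
The vehicle leaves the road when N → 0, giving v_max = √(g r) = √(9.8 × 210) = 45.37 m/s.

45.4 m/s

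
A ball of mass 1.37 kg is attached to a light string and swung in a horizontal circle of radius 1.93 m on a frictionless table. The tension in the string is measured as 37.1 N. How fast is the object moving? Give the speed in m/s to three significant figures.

7.23 m/s

T = m v²/r ⇒ v = √(T r / m) = √(37.1 × 1.93 / 1.37) = √52.26 = 7.229 m/s.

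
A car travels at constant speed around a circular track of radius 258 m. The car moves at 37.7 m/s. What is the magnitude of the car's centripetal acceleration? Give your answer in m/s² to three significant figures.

5.51 m/s²

a_c = v²/r = (37.70)²/258 = 1421/258 = 5.509 m/s².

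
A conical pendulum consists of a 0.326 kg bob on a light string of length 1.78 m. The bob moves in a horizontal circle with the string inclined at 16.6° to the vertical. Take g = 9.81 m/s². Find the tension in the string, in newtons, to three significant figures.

3.34 N

Vertically the bob has no acceleration, so T cosθ = mg.
T = mg/cosθ = 0.326 × 9.81 / cos 16.6° = 3.198/0.9583 = 3.337 N.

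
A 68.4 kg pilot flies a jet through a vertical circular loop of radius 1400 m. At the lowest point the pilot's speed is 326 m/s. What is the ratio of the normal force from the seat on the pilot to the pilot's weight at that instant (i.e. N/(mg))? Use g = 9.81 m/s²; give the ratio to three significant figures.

8.74

At the bottom, N − mg = mv²/r, so N = m(v²/r + g) and N/(mg) = v²/(rg) + 1 = (326)²/(1400 × 9.81) + 1 = 7.738 + 1 = 8.738.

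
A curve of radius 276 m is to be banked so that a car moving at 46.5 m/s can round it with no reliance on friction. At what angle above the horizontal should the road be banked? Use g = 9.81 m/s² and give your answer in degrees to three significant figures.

With no friction, the horizontal component of the normal force provides the centripetal force: N sinθ = mv²/r, while N cosθ = mg vertically.
Dividing: tanθ = v²/(r g) = (46.5)²/(276 × 9.81) = 2162/2708 = 0.7986.
θ = arctan(0.7986) = 38.61°.

38.6°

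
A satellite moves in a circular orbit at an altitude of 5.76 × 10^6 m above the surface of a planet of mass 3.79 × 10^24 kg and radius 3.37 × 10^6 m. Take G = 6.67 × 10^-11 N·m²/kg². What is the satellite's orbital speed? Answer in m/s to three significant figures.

Orbital radius r = R + h = 3.37 × 10^6 + 5.76 × 10^6 = 9.130 × 10^6 m.
Gravity supplies the centripetal force: G M m / r² = m v² / r, so v = √(GM/r).
v = √(6.67 × 10^-11 × 3.79 × 10^24 / 9.130 × 10^6) = √(2.769 × 10^7) = 5262 m/s.

5260 m/s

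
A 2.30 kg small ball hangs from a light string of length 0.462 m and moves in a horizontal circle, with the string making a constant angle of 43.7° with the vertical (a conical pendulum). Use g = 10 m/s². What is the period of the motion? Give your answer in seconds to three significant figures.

1.15 s

r = L sinθ = 0.3192 m. From T sinθ = mω²r and T cosθ = mg: tanθ = ω²r/g, so ω² = g tanθ / r = g/(L cosθ).
ω = √(g/(L cosθ)) = √(10.0/(0.462 × 0.7230)) = √29.94 = 5.472 rad/s.
Period = 2π/ω = 1.148 s.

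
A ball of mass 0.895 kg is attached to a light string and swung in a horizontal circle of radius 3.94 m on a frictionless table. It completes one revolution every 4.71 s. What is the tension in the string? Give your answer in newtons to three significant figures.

6.28 N

v = 2πr/T = 2π × 3.94/4.71 = 5.256 m/s.
The tension is the only horizontal force, so it supplies the full centripetal force: T = m v²/r = 0.895 × (5.256)²/3.94 = 0.895 × 27.63/3.94 = 6.275 N.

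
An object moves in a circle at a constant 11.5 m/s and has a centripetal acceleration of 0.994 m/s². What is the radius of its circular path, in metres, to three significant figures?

a_c = v²/r ⇒ r = v²/a_c = (11.5)²/0.994 = 132.2/0.994 = 133.0 m.

133 m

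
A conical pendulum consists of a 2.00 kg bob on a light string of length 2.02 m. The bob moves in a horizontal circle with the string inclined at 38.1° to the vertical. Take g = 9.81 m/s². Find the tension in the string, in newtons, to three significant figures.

Vertically the bob has no acceleration, so T cosθ = mg.
T = mg/cosθ = 2.00 × 9.81 / cos 38.1° = 19.62/0.7869 = 24.93 N.

24.9 N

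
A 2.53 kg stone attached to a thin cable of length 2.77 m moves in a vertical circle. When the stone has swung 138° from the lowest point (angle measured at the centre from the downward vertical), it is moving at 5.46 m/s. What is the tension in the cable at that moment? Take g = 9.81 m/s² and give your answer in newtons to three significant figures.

8.78 N

Take the radial direction toward the centre of the circle as positive. The component of the weight along the string toward the centre is −mg cos φ (φ measured from the bottom), so Newton's second law along the string gives T − mg cos φ = m v²/r.
cos 138° = -0.7431, so T = m(v²/r + g cos φ) = 2.53 × ((5.46)²/2.77 + 9.81 × -0.7431) = 2.53 × (10.76 + (-7.290)) = 2.53 × 3.472 = 8.784 N.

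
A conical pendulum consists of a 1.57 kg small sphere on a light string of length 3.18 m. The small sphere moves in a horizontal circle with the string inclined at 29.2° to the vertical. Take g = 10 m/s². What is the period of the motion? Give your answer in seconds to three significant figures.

3.31 s

r = L sinθ = 1.551 m. From T sinθ = mω²r and T cosθ = mg: tanθ = ω²r/g, so ω² = g tanθ / r = g/(L cosθ).
ω = √(g/(L cosθ)) = √(10.0/(3.18 × 0.8729)) = √3.602 = 1.898 rad/s.
Period = 2π/ω = 3.310 s.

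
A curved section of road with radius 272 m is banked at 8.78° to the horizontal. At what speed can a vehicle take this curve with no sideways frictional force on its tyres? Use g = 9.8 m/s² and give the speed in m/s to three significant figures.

On a frictionless banked curve, N sinθ = mv²/r and N cosθ = mg, so tanθ = v²/(rg).
v = √(r g tanθ) = √(272 × 9.8 × tan 8.78°) = √(272 × 9.8 × 0.1545) = √411.7 = 20.29 m/s.

20.3 m/s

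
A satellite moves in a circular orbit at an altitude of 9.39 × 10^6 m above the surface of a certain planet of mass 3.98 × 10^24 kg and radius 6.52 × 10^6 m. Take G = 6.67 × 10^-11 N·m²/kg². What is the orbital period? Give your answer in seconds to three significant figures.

24500 s

r = R + h = 6.52 × 10^6 + 9.39 × 10^6 = 1.591 × 10^7 m. Gravity provides the centripetal force: G M m / r² = m v² / r ⇒ v = √(GM/r) = 4085 m/s.
T = 2πr/v = 2π × 1.591 × 10^7 / 4085 = 24470 s.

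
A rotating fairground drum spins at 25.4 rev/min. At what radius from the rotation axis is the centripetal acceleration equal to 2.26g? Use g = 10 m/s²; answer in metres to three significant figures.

ω = 25.4 rev/min × 2π/60 = 2.660 rad/s.
a_c = ω²r = 2.26g ⇒ r = 2.26 × 10.0 / (2.660)² = 22.60/7.075 = 3.194 m.

3.19 m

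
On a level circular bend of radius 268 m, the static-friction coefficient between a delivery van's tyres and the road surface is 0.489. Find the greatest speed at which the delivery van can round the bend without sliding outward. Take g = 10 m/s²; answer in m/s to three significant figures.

On a flat curve, static friction is the only horizontal force, so it must supply the full centripetal force: μ_s m g = m v²/r.
Mass cancels: v_max = √(μ_s g r) = √(0.489 × 10.0 × 268) = √1311 = 36.20 m/s.

36.2 m/s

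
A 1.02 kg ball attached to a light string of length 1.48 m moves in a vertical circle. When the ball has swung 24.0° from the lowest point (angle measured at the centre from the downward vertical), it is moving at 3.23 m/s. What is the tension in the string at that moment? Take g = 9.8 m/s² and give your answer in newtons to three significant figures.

Take the radial direction toward the centre of the circle as positive. The component of the weight along the string toward the centre is −mg cos φ (φ measured from the bottom), so Newton's second law along the string gives T − mg cos φ = m v²/r.
cos 24.0° = 0.9135, so T = m(v²/r + g cos φ) = 1.02 × ((3.23)²/1.48 + 9.8 × 0.9135) = 1.02 × (7.049 + (8.953)) = 1.02 × 16.00 = 16.32 N.

16.3 N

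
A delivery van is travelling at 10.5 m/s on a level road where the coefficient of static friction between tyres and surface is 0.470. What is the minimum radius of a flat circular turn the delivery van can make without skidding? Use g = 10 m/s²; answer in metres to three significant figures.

At the limit, μ_s m g = m v²/r, so r_min = v²/(μ_s g) = (10.5)²/(0.470 × 10.0) = 110.2/4.700 = 23.46 m.

23.5 m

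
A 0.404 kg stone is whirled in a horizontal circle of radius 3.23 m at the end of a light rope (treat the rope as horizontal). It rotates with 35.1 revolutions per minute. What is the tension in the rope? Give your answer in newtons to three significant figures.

ω = 35.1 rev/min × 2π/60 = 3.676 rad/s, so v = ωr = 3.676 × 3.23 = 11.87 m/s.
The tension is the only horizontal force, so it supplies the full centripetal force: T = m v²/r = 0.404 × (11.87)²/3.23 = 0.404 × 141.0/3.23 = 17.63 N.

17.6 N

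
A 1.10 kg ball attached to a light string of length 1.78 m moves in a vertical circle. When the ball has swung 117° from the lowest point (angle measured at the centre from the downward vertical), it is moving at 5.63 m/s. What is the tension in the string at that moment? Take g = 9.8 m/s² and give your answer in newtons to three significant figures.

Take the radial direction toward the centre of the circle as positive. The component of the weight along the string toward the centre is −mg cos φ (φ measured from the bottom), so Newton's second law along the string gives T − mg cos φ = m v²/r.
cos 117° = -0.4540, so T = m(v²/r + g cos φ) = 1.10 × ((5.63)²/1.78 + 9.8 × -0.4540) = 1.10 × (17.81 + (-4.449)) = 1.10 × 13.36 = 14.69 N.

14.7 N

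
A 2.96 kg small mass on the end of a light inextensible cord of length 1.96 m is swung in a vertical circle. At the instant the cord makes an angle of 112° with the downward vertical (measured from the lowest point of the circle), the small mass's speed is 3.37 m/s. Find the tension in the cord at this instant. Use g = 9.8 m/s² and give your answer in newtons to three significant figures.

Take the radial direction toward the centre of the circle as positive. The component of the weight along the string toward the centre is −mg cos φ (φ measured from the bottom), so Newton's second law along the string gives T − mg cos φ = m v²/r.
cos 112° = -0.3746, so T = m(v²/r + g cos φ) = 2.96 × ((3.37)²/1.96 + 9.8 × -0.3746) = 2.96 × (5.794 + (-3.671)) = 2.96 × 2.123 = 6.285 N.

6.28 N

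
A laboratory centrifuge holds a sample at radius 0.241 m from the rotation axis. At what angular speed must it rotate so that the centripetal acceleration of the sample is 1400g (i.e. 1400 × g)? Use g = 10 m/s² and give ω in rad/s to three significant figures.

Centripetal acceleration a_c = ω²r. Setting ω²r = 1400g:
ω = √(1400g / r) = √(1400 × 10.0 / 0.241) = √58090 = 241.0 rad/s.

241 rad/s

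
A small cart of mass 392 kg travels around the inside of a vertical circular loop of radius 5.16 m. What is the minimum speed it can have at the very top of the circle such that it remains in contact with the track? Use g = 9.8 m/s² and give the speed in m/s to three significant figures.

7.11 m/s

At the highest point the centre is directly below, so both the weight and N act inward: N + mg = mv²/r.
At minimum speed N → 0, so mg = mv_min²/r ⇒ v_min = √(g r) = √(9.8 × 5.16) = 7.111 m/s.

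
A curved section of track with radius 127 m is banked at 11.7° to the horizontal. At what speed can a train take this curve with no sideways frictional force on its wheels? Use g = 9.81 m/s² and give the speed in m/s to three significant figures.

16.1 m/s

On a frictionless banked curve, N sinθ = mv²/r and N cosθ = mg, so tanθ = v²/(rg).
v = √(r g tanθ) = √(127 × 9.81 × tan 11.7°) = √(127 × 9.81 × 0.2071) = √258.0 = 16.06 m/s.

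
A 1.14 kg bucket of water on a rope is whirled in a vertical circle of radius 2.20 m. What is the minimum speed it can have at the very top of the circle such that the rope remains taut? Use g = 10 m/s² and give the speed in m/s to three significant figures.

4.69 m/s

At the highest point the centre is directly below, so both the weight and T act inward: T + mg = mv²/r.
At minimum speed T → 0, so mg = mv_min²/r ⇒ v_min = √(g r) = √(10.0 × 2.20) = 4.690 m/s.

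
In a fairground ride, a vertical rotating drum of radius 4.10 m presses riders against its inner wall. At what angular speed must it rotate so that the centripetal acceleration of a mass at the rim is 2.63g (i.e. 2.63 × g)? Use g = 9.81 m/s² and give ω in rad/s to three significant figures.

Centripetal acceleration a_c = ω²r. Setting ω²r = 2.63g:
ω = √(2.63g / r) = √(2.63 × 9.81 / 4.10) = √6.293 = 2.509 rad/s.

2.51 rad/s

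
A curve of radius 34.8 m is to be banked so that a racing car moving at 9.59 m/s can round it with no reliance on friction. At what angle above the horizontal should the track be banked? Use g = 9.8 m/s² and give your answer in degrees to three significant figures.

15.1°

With no friction, the horizontal component of the normal force provides the centripetal force: N sinθ = mv²/r, while N cosθ = mg vertically.
Dividing: tanθ = v²/(r g) = (9.59)²/(34.8 × 9.8) = 91.97/341.0 = 0.2697.
θ = arctan(0.2697) = 15.09°.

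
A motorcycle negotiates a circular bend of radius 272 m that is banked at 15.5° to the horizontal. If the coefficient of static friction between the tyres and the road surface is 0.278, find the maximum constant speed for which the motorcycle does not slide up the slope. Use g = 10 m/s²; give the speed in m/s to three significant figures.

At the maximum speed, friction acts down the slope at its limiting value f = μN. Radially (horizontal, toward centre): N sinθ + μN cosθ = mv²/r. Vertically: N cosθ − μN sinθ = mg.
Dividing: v² = r g (sinθ + μcosθ)/(cosθ − μsinθ).
sinθ + μcosθ = 0.2672 + 0.278×0.9636 = 0.5351; cosθ − μsinθ = 0.9636 − 0.278×0.2672 = 0.8893.
v² = 272 × 10.0 × 0.5351/0.8893 = 1637 m²/s², so v = 40.46 m/s.

40.5 m/s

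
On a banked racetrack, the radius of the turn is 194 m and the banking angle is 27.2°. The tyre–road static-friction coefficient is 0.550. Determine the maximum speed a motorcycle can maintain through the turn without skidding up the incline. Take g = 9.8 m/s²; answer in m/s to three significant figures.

At the maximum speed, friction acts down the slope at its limiting value f = μN. Radially (horizontal, toward centre): N sinθ + μN cosθ = mv²/r. Vertically: N cosθ − μN sinθ = mg.
Dividing: v² = r g (sinθ + μcosθ)/(cosθ − μsinθ).
sinθ + μcosθ = 0.4571 + 0.550×0.8894 = 0.9463; cosθ − μsinθ = 0.8894 − 0.550×0.4571 = 0.6380.
v² = 194 × 9.8 × 0.9463/0.6380 = 2820 m²/s², so v = 53.10 m/s.

53.1 m/s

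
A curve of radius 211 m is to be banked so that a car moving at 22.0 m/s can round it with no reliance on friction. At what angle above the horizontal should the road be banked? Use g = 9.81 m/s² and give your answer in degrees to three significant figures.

For a frictionless banked turn: horizontally N sinθ = mv²/r and vertically N cosθ = mg.
Dividing: tanθ = v²/(r g) = (22.0)²/(211 × 9.81) = 484.0/2070 = 0.2338.
θ = arctan(0.2338) = 13.16°.

13.2°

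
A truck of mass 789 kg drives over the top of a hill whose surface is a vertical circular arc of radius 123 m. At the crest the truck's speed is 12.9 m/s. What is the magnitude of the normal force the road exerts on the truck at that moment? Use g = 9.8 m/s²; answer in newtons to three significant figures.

At the crest the centripetal acceleration points downward (toward the centre of the arc), so mg − N = mv²/r.
N = m(g − v²/r) = 789 × (9.8 − (12.9)²/123) = 789 × (9.8 − 1.353) = 789 × 8.447 = 6665 N.

6660 N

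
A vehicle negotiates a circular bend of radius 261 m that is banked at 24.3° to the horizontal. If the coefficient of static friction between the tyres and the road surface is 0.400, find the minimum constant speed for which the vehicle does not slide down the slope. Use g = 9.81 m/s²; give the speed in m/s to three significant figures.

At the minimum speed, friction acts up the slope at its limiting value f = μN. Radially (horizontal, toward centre): N sinθ − μN cosθ = mv²/r. Vertically: N cosθ + μN sinθ = mg.
Dividing: v² = r g (sinθ − μcosθ)/(cosθ + μsinθ).
sinθ − μcosθ = 0.4115 − 0.400×0.9114 = 0.04695; cosθ + μsinθ = 0.9114 + 0.400×0.4115 = 1.076.
v² = 261 × 9.81 × 0.04695/1.076 = 111.7 m²/s², so v = 10.57 m/s.

10.6 m/s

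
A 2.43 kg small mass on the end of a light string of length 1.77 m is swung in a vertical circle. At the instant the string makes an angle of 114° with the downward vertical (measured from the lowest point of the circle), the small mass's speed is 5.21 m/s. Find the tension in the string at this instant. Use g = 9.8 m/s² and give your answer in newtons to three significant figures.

Take the radial direction toward the centre of the circle as positive. The component of the weight along the string toward the centre is −mg cos φ (φ measured from the bottom), so Newton's second law along the string gives T − mg cos φ = m v²/r.
cos 114° = -0.4067, so T = m(v²/r + g cos φ) = 2.43 × ((5.21)²/1.77 + 9.8 × -0.4067) = 2.43 × (15.34 + (-3.986)) = 2.43 × 11.35 = 27.58 N.

27.6 N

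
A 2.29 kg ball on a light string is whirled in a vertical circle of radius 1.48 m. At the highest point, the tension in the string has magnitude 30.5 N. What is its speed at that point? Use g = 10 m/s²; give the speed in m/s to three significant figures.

5.87 m/s

At the top, T + mg = mv²/r, so v = √(r(T/m + g)) = √(1.48 × (30.5/2.29 + 10.0)) = √(1.48 × 23.32) = √34.51 = 5.875 m/s.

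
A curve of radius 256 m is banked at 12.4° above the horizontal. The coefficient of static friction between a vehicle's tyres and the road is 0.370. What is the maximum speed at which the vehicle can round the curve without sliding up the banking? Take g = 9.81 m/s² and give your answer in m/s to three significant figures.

At the maximum speed, friction acts down the slope at its limiting value f = μN. Radially (horizontal, toward centre): N sinθ + μN cosθ = mv²/r. Vertically: N cosθ − μN sinθ = mg.
Dividing: v² = r g (sinθ + μcosθ)/(cosθ − μsinθ).
sinθ + μcosθ = 0.2147 + 0.370×0.9767 = 0.5761; cosθ − μsinθ = 0.9767 − 0.370×0.2147 = 0.8972.
v² = 256 × 9.81 × 0.5761/0.8972 = 1613 m²/s², so v = 40.16 m/s.

40.2 m/s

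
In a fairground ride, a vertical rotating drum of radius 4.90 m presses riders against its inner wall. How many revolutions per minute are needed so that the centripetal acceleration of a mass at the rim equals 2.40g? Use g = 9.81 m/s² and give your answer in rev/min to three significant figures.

20.9 rev/min

Require ω²r = 2.40g, so ω = √(2.40 × 9.81/4.90) = 2.192 rad/s.
In rev/min: ω × 60/(2π) = 2.192 × 60/(2π) = 20.93 rev/min.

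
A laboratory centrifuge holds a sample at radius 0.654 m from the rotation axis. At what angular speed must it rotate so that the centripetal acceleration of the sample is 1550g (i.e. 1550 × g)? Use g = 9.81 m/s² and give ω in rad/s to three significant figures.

Centripetal acceleration a_c = ω²r. Setting ω²r = 1550g:
ω = √(1550g / r) = √(1550 × 9.81 / 0.654) = √23250 = 152.5 rad/s.

152 rad/s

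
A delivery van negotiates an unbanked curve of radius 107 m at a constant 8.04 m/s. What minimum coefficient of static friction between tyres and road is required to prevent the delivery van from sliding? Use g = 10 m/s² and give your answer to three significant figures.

0.0604

Friction provides the centripetal force: μ_s m g = m v²/r, so μ_s = v²/(g r) = (8.040)²/(10.0 × 107) = 64.64/1070 = 0.06041.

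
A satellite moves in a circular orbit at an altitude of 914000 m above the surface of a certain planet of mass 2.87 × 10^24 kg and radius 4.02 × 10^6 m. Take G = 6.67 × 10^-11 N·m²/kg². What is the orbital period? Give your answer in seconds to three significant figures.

r = R + h = 4.02 × 10^6 + 914000 = 4.934 × 10^6 m. Gravity provides the centripetal force: G M m / r² = m v² / r ⇒ v = √(GM/r) = 6229 m/s.
T = 2πr/v = 2π × 4.934 × 10^6 / 6229 = 4977 s.

4980 s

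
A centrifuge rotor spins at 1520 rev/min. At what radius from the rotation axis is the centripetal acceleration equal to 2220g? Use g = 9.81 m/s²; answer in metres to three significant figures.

0.860 m

ω = 1520 rev/min × 2π/60 = 159.2 rad/s.
a_c = ω²r = 2220g ⇒ r = 2220 × 9.81 / (159.2)² = 21780/25340 = 0.8596 m.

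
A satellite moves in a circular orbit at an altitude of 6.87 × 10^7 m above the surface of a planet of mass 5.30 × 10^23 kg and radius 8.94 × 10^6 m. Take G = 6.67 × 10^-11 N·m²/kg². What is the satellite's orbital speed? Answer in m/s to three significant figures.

675 m/s

Orbital radius r = R + h = 8.94 × 10^6 + 6.87 × 10^7 = 7.764 × 10^7 m.
Gravity supplies the centripetal force: G M m / r² = m v² / r, so v = √(GM/r).
v = √(6.67 × 10^-11 × 5.30 × 10^23 / 7.764 × 10^7) = √(455300) = 674.8 m/s.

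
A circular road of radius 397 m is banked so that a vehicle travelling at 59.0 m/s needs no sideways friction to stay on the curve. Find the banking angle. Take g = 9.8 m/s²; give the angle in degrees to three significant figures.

41.8°

With no friction, the horizontal component of the normal force provides the centripetal force: N sinθ = mv²/r, while N cosθ = mg vertically.
Dividing: tanθ = v²/(r g) = (59.0)²/(397 × 9.8) = 3481/3891 = 0.8947.
θ = arctan(0.8947) = 41.82°.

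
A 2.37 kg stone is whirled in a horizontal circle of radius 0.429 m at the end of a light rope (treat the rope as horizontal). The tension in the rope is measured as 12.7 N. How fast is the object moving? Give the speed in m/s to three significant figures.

1.52 m/s

T = m v²/r ⇒ v = √(T r / m) = √(12.7 × 0.429 / 2.37) = √2.299 = 1.516 m/s.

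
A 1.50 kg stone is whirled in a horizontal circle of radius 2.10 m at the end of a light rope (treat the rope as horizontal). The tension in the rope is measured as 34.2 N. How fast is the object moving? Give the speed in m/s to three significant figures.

6.92 m/s

T = m v²/r ⇒ v = √(T r / m) = √(34.2 × 2.10 / 1.50) = √47.88 = 6.920 m/s.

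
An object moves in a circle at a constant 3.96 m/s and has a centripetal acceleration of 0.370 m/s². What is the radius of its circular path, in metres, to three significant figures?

a_c = v²/r ⇒ r = v²/a_c = (3.96)²/0.370 = 15.68/0.370 = 42.38 m.

42.4 m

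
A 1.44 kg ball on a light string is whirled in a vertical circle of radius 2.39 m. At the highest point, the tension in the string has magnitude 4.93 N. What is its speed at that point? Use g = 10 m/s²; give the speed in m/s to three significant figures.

5.66 m/s

At the top, T + mg = mv²/r, so v = √(r(T/m + g)) = √(2.39 × (4.93/1.44 + 10.0)) = √(2.39 × 13.42) = √32.08 = 5.664 m/s.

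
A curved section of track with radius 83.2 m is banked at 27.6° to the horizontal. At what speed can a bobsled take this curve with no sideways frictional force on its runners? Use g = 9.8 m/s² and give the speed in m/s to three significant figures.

On a frictionless banked curve, N sinθ = mv²/r and N cosθ = mg, so tanθ = v²/(rg).
v = √(r g tanθ) = √(83.2 × 9.8 × tan 27.6°) = √(83.2 × 9.8 × 0.5228) = √426.3 = 20.65 m/s.

20.6 m/s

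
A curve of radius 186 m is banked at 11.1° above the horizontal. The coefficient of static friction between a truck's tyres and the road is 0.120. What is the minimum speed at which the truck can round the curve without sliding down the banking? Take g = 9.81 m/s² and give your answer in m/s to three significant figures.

At the minimum speed, friction acts up the slope at its limiting value f = μN. Radially (horizontal, toward centre): N sinθ − μN cosθ = mv²/r. Vertically: N cosθ + μN sinθ = mg.
Dividing: v² = r g (sinθ − μcosθ)/(cosθ + μsinθ).
sinθ − μcosθ = 0.1925 − 0.120×0.9813 = 0.07477; cosθ + μsinθ = 0.9813 + 0.120×0.1925 = 1.004.
v² = 186 × 9.81 × 0.07477/1.004 = 135.8 m²/s², so v = 11.65 m/s.

11.7 m/s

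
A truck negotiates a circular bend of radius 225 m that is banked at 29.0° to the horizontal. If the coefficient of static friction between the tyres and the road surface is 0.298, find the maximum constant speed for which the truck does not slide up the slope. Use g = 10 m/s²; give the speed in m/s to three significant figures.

47.9 m/s

At the maximum speed, friction acts down the slope at its limiting value f = μN. Radially (horizontal, toward centre): N sinθ + μN cosθ = mv²/r. Vertically: N cosθ − μN sinθ = mg.
Dividing: v² = r g (sinθ + μcosθ)/(cosθ − μsinθ).
sinθ + μcosθ = 0.4848 + 0.298×0.8746 = 0.7454; cosθ − μsinθ = 0.8746 − 0.298×0.4848 = 0.7301.
v² = 225 × 10.0 × 0.7454/0.7301 = 2297 m²/s², so v = 47.93 m/s.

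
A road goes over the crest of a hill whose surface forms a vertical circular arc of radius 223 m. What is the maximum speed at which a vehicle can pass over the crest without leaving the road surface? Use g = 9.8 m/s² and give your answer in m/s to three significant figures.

46.7 m/s

At the crest the centre of the circle is below the vehicle, so the net downward (centripetal) force is mg − N = mv²/r.
The vehicle leaves the road when N → 0, giving v_max = √(g r) = √(9.8 × 223) = 46.75 m/s.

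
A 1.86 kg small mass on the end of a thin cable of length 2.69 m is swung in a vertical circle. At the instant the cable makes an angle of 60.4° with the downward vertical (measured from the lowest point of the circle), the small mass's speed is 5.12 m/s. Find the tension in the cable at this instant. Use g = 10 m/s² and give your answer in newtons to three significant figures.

27.3 N

Take the radial direction toward the centre of the circle as positive. The component of the weight along the string toward the centre is −mg cos φ (φ measured from the bottom), so Newton's second law along the string gives T − mg cos φ = m v²/r.
cos 60.4° = 0.4939, so T = m(v²/r + g cos φ) = 1.86 × ((5.12)²/2.69 + 10.0 × 0.4939) = 1.86 × (9.745 + (4.939)) = 1.86 × 14.68 = 27.31 N.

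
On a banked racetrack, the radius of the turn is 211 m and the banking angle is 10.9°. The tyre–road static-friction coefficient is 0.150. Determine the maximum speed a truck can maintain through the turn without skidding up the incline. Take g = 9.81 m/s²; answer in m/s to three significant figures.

27.0 m/s

At the maximum speed, friction acts down the slope at its limiting value f = μN. Radially (horizontal, toward centre): N sinθ + μN cosθ = mv²/r. Vertically: N cosθ − μN sinθ = mg.
Dividing: v² = r g (sinθ + μcosθ)/(cosθ − μsinθ).
sinθ + μcosθ = 0.1891 + 0.150×0.9820 = 0.3364; cosθ − μsinθ = 0.9820 − 0.150×0.1891 = 0.9536.
v² = 211 × 9.81 × 0.3364/0.9536 = 730.2 m²/s², so v = 27.02 m/s.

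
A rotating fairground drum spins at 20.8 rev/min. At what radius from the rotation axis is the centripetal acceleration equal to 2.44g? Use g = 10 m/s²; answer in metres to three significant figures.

5.14 m

ω = 20.8 rev/min × 2π/60 = 2.178 rad/s.
a_c = ω²r = 2.44g ⇒ r = 2.44 × 10.0 / (2.178)² = 24.40/4.744 = 5.143 m.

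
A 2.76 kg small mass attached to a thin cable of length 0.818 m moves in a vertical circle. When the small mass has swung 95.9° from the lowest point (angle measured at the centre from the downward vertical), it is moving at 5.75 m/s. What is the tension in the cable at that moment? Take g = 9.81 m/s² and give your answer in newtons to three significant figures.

Take the radial direction toward the centre of the circle as positive. The component of the weight along the string toward the centre is −mg cos φ (φ measured from the bottom), so Newton's second law along the string gives T − mg cos φ = m v²/r.
cos 95.9° = -0.1028, so T = m(v²/r + g cos φ) = 2.76 × ((5.75)²/0.818 + 9.81 × -0.1028) = 2.76 × (40.42 + (-1.008)) = 2.76 × 39.41 = 108.8 N.

109 N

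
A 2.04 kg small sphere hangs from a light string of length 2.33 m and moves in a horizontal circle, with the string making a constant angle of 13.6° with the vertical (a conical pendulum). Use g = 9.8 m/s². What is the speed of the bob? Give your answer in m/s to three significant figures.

1.14 m/s

The radius of the circle is r = L sinθ = 2.33 × sin 13.6° = 0.5479 m.
Horizontally T sinθ = mv²/r and vertically T cosθ = mg, so tanθ = v²/(rg).
v = √(r g tanθ) = √(0.5479 × 9.8 × 0.2419) = √1.299 = 1.140 m/s.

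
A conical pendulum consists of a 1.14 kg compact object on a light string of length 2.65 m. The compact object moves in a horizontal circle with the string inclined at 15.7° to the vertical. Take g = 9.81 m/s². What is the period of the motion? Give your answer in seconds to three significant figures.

r = L sinθ = 0.7171 m. From T sinθ = mω²r and T cosθ = mg: tanθ = ω²r/g, so ω² = g tanθ / r = g/(L cosθ).
ω = √(g/(L cosθ)) = √(9.81/(2.65 × 0.9627)) = √3.845 = 1.961 rad/s.
Period = 2π/ω = 3.204 s.

3.20 s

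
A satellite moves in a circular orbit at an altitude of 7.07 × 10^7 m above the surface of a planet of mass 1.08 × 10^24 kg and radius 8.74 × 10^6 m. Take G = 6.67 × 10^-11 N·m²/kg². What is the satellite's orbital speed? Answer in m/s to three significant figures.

Orbital radius r = R + h = 8.74 × 10^6 + 7.07 × 10^7 = 7.944 × 10^7 m.
Gravity supplies the centripetal force: G M m / r² = m v² / r, so v = √(GM/r).
v = √(6.67 × 10^-11 × 1.08 × 10^24 / 7.944 × 10^7) = √(906800) = 952.3 m/s.

952 m/s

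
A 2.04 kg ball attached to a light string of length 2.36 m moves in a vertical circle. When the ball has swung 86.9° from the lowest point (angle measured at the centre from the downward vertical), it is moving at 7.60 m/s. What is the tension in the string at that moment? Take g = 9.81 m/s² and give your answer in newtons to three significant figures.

Take the radial direction toward the centre of the circle as positive. The component of the weight along the string toward the centre is −mg cos φ (φ measured from the bottom), so Newton's second law along the string gives T − mg cos φ = m v²/r.
cos 86.9° = 0.05408, so T = m(v²/r + g cos φ) = 2.04 × ((7.60)²/2.36 + 9.81 × 0.05408) = 2.04 × (24.47 + (0.5305)) = 2.04 × 25.01 = 51.01 N.

51.0 N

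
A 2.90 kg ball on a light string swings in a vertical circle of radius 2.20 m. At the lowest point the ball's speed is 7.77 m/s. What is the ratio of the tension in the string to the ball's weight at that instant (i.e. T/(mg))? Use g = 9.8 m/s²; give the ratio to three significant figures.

3.80

At the bottom, T − mg = mv²/r, so T = m(v²/r + g) and T/(mg) = v²/(rg) + 1 = (7.77)²/(2.20 × 9.8) + 1 = 2.800 + 1 = 3.800.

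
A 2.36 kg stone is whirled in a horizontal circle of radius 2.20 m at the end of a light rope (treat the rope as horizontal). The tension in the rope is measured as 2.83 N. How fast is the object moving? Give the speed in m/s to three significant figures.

T = m v²/r ⇒ v = √(T r / m) = √(2.83 × 2.20 / 2.36) = √2.638 = 1.624 m/s.

1.62 m/s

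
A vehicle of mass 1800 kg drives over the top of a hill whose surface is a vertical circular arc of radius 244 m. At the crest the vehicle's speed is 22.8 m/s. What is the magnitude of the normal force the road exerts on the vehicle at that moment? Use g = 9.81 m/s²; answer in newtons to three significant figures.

13800 N

At the crest the centripetal acceleration points downward (toward the centre of the arc), so mg − N = mv²/r.
N = m(g − v²/r) = 1800 × (9.81 − (22.8)²/244) = 1800 × (9.81 − 2.130) = 1800 × 7.680 = 13820 N.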